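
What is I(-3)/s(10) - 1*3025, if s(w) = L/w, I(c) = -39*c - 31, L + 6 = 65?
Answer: -177615/59 ≈ -3010.4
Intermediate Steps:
L = 59 (L = -6 + 65 = 59)
I(c) = -31 - 39*c
s(w) = 59/w
I(-3)/s(10) - 1*3025 = (-31 - 39*(-3))/((59/10)) - 1*3025 = (-31 + 117)/((59*(⅒))) - 3025 = 86/(59/10) - 3025 = 86*(10/59) - 3025 = 860/59 - 3025 = -177615/59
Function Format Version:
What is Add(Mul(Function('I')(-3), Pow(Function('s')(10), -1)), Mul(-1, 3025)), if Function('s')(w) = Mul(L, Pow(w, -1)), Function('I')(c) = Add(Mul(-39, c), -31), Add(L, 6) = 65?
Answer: Rational(-177615, 59) ≈ -3010.4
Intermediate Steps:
L = 59 (L = Add(-6, 65) = 59)
Function('I')(c) = Add(-31, Mul(-39, c))
Function('s')(w) = Mul(59, Pow(w, -1))
Add(Mul(Function('I')(-3), Pow(Function('s')(10), -1)), Mul(-1, 3025)) = Add(Mul(Add(-31, Mul(-39, -3)), Pow(Mul(59, Pow(10, -1)), -1)), Mul(-1, 3025)) = Add(Mul(Add(-31, 117), Pow(Mul(59, Rational(1, 10)), -1)), -3025) = Add(Mul(86, Pow(Rational(59, 10), -1)), -3025) = Add(Mul(86, Rational(10, 59)), -3025) = Add(Rational(860, 59), -3025) = Rational(-177615, 59)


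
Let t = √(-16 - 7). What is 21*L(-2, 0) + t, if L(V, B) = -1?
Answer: -21 + I*√23 ≈ -21.0 + 4.7958*I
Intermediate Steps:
t = I*√23 (t = √(-23) = I*√23 ≈ 4.7958*I)
21*L(-2, 0) + t = 21*(-1) + I*√23 = -21 + I*√23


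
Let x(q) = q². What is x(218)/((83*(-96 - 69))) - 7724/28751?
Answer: -1472142704/393744945 ≈ -3.7388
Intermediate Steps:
x(218)/((83*(-96 - 69))) - 7724/28751 = 218²/((83*(-96 - 69))) - 7724/28751 = 47524/((83*(-165))) - 7724*1/28751 = 47524/(-13695) - 7724/28751 = 47524*(-1/13695) - 7724/28751 = -47524/13695 - 7724/28751 = -1472142704/393744945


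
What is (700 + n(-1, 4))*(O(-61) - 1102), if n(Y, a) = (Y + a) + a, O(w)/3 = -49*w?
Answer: 5560555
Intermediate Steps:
O(w) = -147*w (O(w) = 3*(-49*w) = -147*w)
n(Y, a) = Y + 2*a
(700 + n(-1, 4))*(O(-61) - 1102) = (700 + (-1 + 2*4))*(-147*(-61) - 1102) = (700 + (-1 + 8))*(8967 - 1102) = (700 + 7)*7865 = 707*7865 = 5560555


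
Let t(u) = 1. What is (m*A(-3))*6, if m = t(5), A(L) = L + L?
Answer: -36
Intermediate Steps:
A(L) = 2*L
m = 1
(m*A(-3))*6 = (1*(2*(-3)))*6 = (1*(-6))*6 = -6*6 = -36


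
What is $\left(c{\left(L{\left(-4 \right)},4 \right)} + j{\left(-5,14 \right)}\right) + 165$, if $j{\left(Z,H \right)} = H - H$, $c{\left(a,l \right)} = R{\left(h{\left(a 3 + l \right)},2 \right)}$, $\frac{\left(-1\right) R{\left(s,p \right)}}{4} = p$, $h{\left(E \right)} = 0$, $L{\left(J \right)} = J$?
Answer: $157$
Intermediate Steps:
$R{\left(s,p \right)} = - 4 p$
$c{\left(a,l \right)} = -8$ ($c{\left(a,l \right)} = \left(-4\right) 2 = -8$)
$j{\left(Z,H \right)} = 0$
$\left(c{\left(L{\left(-4 \right)},4 \right)} + j{\left(-5,14 \right)}\right) + 165 = \left(-8 + 0\right) + 165 = -8 + 165 = 157$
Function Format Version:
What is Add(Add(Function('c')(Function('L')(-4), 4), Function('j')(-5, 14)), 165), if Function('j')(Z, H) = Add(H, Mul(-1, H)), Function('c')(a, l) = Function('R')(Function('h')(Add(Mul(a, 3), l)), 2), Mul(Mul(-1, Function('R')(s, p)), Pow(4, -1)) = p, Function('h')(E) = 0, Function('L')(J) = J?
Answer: 157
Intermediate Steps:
Function('R')(s, p) = Mul(-4, p)
Function('c')(a, l) = -8 (Function('c')(a, l) = Mul(-4, 2) = -8)
Function('j')(Z, H) = 0
Add(Add(Function('c')(Function('L')(-4), 4), Function('j')(-5, 14)), 165) = Add(Add(-8, 0), 165) = Add(-8, 165) = 157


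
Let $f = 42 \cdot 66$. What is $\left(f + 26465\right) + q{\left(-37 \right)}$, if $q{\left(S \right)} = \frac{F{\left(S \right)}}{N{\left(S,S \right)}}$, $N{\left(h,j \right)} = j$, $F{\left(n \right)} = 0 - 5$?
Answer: $\frac{1081774}{37} \approx 29237.0$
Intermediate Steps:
$F{\left(n \right)} = -5$ ($F{\left(n \right)} = 0 - 5 = -5$)
$f = 2772$
$q{\left(S \right)} = - \frac{5}{S}$
$\left(f + 26465\right) + q{\left(-37 \right)} = \left(2772 + 26465\right) - \frac{5}{-37} = 29237 - - \frac{5}{37} = 29237 + \frac{5}{37} = \frac{1081774}{37}$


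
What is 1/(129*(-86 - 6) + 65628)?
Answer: 1/53760 ≈ 1.8601e-5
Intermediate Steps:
1/(129*(-86 - 6) + 65628) = 1/(129*(-92) + 65628) = 1/(-11868 + 65628) = 1/53760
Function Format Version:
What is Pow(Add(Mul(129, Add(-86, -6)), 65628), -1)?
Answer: Rational(1, 53760) ≈ 1.8601e-5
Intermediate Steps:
Pow(Add(Mul(129, Add(-86, -6)), 65628), -1) = Pow(Add(Mul(129, -92), 65628), -1) = Pow(Add(-11868, 65628), -1) = Pow(53760, -1) = Rational(1, 53760)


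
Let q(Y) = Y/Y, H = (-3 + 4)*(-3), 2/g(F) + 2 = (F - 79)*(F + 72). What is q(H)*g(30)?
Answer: -1/2500 ≈ -0.00040000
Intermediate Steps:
g(F) = 2/(-2 + (-79 + F)*(72 + F)) (g(F) = 2/(-2 + (F - 79)*(F + 72)) = 2/(-2 + (-79 + F)*(72 + F)))
H = -3 (H = 1*(-3) = -3)
q(Y) = 1
q(H)*g(30) = 1*(2/(-5690 + 30² - 7*30)) = 1*(2/(-5690 + 900 - 210)) = 1*(2/(-5000)) = 1*(2*(-1/5000)) = 1*(-1/2500) = -1/2500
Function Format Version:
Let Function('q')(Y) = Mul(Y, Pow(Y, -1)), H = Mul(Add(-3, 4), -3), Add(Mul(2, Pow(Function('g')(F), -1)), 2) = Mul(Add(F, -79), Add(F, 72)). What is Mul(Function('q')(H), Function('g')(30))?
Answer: Rational(-1, 2500) ≈ -0.00040000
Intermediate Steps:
Function('g')(F) = Mul(2, Pow(Add(-2, Mul(Add(-79, F), Add(72, F))), -1)) (Function('g')(F) = Mul(2, Pow(Add(-2, Mul(Add(F, -79), Add(F, 72))), -1)) = Mul(2, Pow(Add(-2, Mul(Add(-79, F), Add(72, F))), -1)))
H = -3 (H = Mul(1, -3) = -3)
Function('q')(Y) = 1
Mul(Function('q')(H), Function('g')(30)) = Mul(1, Mul(2, Pow(Add(-5690, Pow(30, 2), Mul(-7, 30)), -1))) = Mul(1, Mul(2, Pow(Add(-5690, 900, -210), -1))) = Mul(1, Mul(2, Pow(-5000, -1))) = Mul(1, Mul(2, Rational(-1, 5000))) = Mul(1, Rational(-1, 2500)) = Rational(-1, 2500)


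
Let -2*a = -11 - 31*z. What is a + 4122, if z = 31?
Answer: 4608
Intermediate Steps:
a = 486 (a = -(-11 - 31*31)/2 = -(-11 - 961)/2 = -½*(-972) = 486)
a + 4122 = 486 + 4122 = 4608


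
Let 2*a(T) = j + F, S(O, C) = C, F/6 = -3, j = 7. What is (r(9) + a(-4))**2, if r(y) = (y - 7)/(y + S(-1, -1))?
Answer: 441/16 ≈ 27.563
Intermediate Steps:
F = -18 (F = 6*(-3) = -18)
a(T) = -11/2 (a(T) = (7 - 18)/2 = (1/2)*(-11) = -11/2)
r(y) = (-7 + y)/(-1 + y) (r(y) = (y - 7)/(y - 1) = (-7 + y)/(-1 + y))
(r(9) + a(-4))**2 = ((-7 + 9)/(-1 + 9) - 11/2)**2 = (2/8 - 11/2)**2 = ((1/8)*2 - 11/2)**2 = (1/4 - 11/2)**2 = (-21/4)**2 = 441/16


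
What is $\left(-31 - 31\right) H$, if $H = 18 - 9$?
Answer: $-558$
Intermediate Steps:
$H = 9$
$\left(-31 - 31\right) H = \left(-31 - 31\right) 9 = \left(-62\right) 9 = -558$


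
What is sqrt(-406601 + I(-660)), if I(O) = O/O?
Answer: 10*I*sqrt(4066) ≈ 637.65*I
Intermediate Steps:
I(O) = 1
sqrt(-406601 + I(-660)) = sqrt(-406601 + 1) = sqrt(-406600) = 10*I*sqrt(4066)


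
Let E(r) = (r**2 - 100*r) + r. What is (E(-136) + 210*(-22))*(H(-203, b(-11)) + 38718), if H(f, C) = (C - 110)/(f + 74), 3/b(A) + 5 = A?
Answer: 12702881675/12 ≈ 1.0586e+9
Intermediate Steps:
E(r) = r**2 - 99*r
b(A) = 3/(-5 + A)
H(f, C) = (-110 + C)/(74 + f)
(E(-136) + 210*(-22))*(H(-203, b(-11)) + 38718) = (-136*(-99 - 136) + 210*(-22))*((-110 + 3/(-5 - 11))/(74 - 203) + 38718) = (-136*(-235) - 4620)*((-110 + 3/(-16))/(-129) + 38718) = (31960 - 4620)*(-(-110 + 3*(-1/16))/129 + 38718) = 27340*(-(-110 - 3/16)/129 + 38718) = 27340*(-1/129*(-1763/16) + 38718) = 27340*(41/48 + 38718) = 27340*(1858505/48) = 12702881675/12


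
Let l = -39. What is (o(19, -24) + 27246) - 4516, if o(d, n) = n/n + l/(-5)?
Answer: 113694/5 ≈ 22739.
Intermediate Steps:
o(d, n) = 44/5 (o(d, n) = n/n - 39/(-5) = 1 - 39*(-⅕) = 1 + 39/5 = 44/5)
(o(19, -24) + 27246) - 4516 = (44/5 + 27246) - 4516 = 136274/5 - 4516 = 113694/5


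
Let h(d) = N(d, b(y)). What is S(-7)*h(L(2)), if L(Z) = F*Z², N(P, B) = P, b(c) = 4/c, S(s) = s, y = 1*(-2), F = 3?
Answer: -84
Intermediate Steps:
y = -2
L(Z) = 3*Z²
h(d) = d
S(-7)*h(L(2)) = -21*2² = -21*4 = -7*12 = -84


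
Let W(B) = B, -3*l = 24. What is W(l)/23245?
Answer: -8/23245 ≈ -0.00034416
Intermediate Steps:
l = -8 (l = -⅓*24 = -8)
W(l)/23245 = -8/23245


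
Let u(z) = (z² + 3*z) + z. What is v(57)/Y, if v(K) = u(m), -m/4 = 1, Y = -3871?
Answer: 0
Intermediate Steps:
m = -4 (m = -4*1 = -4)
u(z) = z² + 4*z
v(K) = 0 (v(K) = -4*(4 - 4) = -4*0 = 0)
v(57)/Y = 0/(-3871) = 0*(-1/3871) = 0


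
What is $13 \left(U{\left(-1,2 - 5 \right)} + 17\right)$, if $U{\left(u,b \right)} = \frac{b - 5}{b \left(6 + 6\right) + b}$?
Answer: $\frac{671}{3} \approx 223.67$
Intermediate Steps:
$U{\left(u,b \right)} = \frac{-5 + b}{13 b}$ ($U{\left(u,b \right)} = \frac{-5 + b}{b 12 + b} = \frac{-5 + b}{12 b + b} = \frac{-5 + b}{13 b}$)
$13 \left(U{\left(-1,2 - 5 \right)} + 17\right) = 13 \left(\frac{-5 + \left(2 - 5\right)}{13 \left(2 - 5\right)} + 17\right) = 13 \left(\frac{-5 - 3}{13 \left(-3\right)} + 17\right) = 13 \left(\frac{1}{13} \left(- \frac{1}{3}\right) \left(-8\right) + 17\right) = 13 \left(\frac{8}{39} + 17\right) = 13 \cdot \frac{671}{39} = \frac{671}{3}$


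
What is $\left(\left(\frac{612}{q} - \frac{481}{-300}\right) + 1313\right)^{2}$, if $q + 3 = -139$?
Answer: $\frac{778926291381001}{453690000} \approx 1.7169 \cdot 10^{6}$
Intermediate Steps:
$q = -142$ ($q = -3 - 139 = -142$)
$\left(\left(\frac{612}{q} - \frac{481}{-300}\right) + 1313\right)^{2} = \left(\left(\frac{612}{-142} - \frac{481}{-300}\right) + 1313\right)^{2} = \left(\left(612 \left(- \frac{1}{142}\right) - - \frac{481}{300}\right) + 1313\right)^{2} = \left(\left(- \frac{306}{71} + \frac{481}{300}\right) + 1313\right)^{2} = \left(- \frac{57649}{21300} + 1313\right)^{2} = \left(\frac{27909251}{21300}\right)^{2} = \frac{778926291381001}{453690000}$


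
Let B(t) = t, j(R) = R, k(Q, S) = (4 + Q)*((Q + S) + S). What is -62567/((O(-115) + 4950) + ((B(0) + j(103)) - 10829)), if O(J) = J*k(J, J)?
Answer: 62567/4409701 ≈ 0.014188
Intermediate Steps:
k(Q, S) = (4 + Q)*(Q + 2*S)
O(J) = J*(3*J**2 + 12*J) (O(J) = J*(J**2 + 4*J + 8*J + 2*J*J) = J*(J**2 + 4*J + 8*J + 2*J**2) = J*(3*J**2 + 12*J))
-62567/((O(-115) + 4950) + ((B(0) + j(103)) - 10829)) = -62567/((3*(-115)**2*(4 - 115) + 4950) + ((0 + 103) - 10829)) = -62567/((3*13225*(-111) + 4950) + (103 - 10829)) = -62567/((-4403925 + 4950) - 10726) = -62567/(-4398975 - 10726) = -62567/(-4409701) = -62567*(-1/4409701) = 62567/4409701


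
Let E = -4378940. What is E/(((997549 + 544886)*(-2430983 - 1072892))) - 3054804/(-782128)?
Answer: 825484495941828841/211350516729325500 ≈ 3.9058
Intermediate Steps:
E/(((997549 + 544886)*(-2430983 - 1072892))) - 3054804/(-782128) = -4378940*1/((-2430983 - 1072892)*(997549 + 544886)) - 3054804/(-782128) = -4378940/(1542435*(-3503875)) - 3054804*(-1/782128) = -4378940/(-5404499435625) + 763701/195532 = -4378940*(-1/5404499435625) + 763701/195532 = 875788/1080899887125 + 763701/195532 = 825484495941828841/211350516729325500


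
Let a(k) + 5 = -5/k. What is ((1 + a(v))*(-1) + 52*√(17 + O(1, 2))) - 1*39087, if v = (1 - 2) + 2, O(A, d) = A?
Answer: -39078 + 156*√2 ≈ -38857.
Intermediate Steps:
v = 1 (v = -1 + 2 = 1)
a(k) = -5 - 5/k
((1 + a(v))*(-1) + 52*√(17 + O(1, 2))) - 1*39087 = ((1 + (-5 - 5/1))*(-1) + 52*√(17 + 1)) - 1*39087 = ((1 + (-5 - 5*1))*(-1) + 52*√18) - 39087 = ((1 + (-5 - 5))*(-1) + 52*(3*√2)) - 39087 = ((1 - 10)*(-1) + 156*√2) - 39087 = (-9*(-1) + 156*√2) - 39087 = (9 + 156*√2) - 39087 = -39078 + 156*√2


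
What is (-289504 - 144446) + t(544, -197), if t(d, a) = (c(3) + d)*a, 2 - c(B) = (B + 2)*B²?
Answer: -532647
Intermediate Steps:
c(B) = 2 - B²*(2 + B) (c(B) = 2 - (B + 2)*B² = 2 - (2 + B)*B² = 2 - B²*(2 + B))
t(d, a) = a*(-43 + d) (t(d, a) = ((2 - 1*3³ - 2*3²) + d)*a = ((2 - 1*27 - 2*9) + d)*a = ((2 - 27 - 18) + d)*a = (-43 + d)*a = a*(-43 + d))
(-289504 - 144446) + t(544, -197) = (-289504 - 144446) - 197*(-43 + 544) = -433950 - 197*501 = -433950 - 98697 = -532647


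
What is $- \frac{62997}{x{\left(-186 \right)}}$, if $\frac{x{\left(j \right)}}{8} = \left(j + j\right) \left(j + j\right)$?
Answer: $- \frac{20999}{369024} \approx -0.056904$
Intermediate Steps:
$x{\left(j \right)} = 32 j^{2}$ ($x{\left(j \right)} = 8 \left(j + j\right) \left(j + j\right) = 8 \cdot 2 j 2 j = 8 \cdot 4 j^{2} = 32 j^{2}$)
$- \frac{62997}{x{\left(-186 \right)}} = - \frac{62997}{32 \left(-186\right)^{2}} = - \frac{62997}{32 \cdot 34596} = - \frac{62997}{1107072} = \left(-62997\right) \frac{1}{1107072} = - \frac{20999}{369024}$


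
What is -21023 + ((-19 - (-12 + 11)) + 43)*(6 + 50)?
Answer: -19623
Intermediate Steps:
-21023 + ((-19 - (-12 + 11)) + 43)*(6 + 50) = -21023 + ((-19 - 1*(-1)) + 43)*56 = -21023 + ((-19 + 1) + 43)*56 = -21023 + (-18 + 43)*56 = -21023 + 25*56 = -21023 + 1400 = -19623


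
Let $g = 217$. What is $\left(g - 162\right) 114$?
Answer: $6270$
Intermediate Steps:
$\left(g - 162\right) 114 = \left(217 - 162\right) 114 = 55 \cdot 114 = 6270$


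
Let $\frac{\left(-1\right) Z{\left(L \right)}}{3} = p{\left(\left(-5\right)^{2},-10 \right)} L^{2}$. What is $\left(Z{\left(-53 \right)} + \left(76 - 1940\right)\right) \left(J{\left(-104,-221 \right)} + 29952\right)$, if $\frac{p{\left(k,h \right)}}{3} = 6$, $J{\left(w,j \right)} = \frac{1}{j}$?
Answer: $- \frac{1016407488050}{221} \approx -4.5991 \cdot 10^{9}$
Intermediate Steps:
$p{\left(k,h \right)} = 18$ ($p{\left(k,h \right)} = 3 \cdot 6 = 18$)
$Z{\left(L \right)} = - 54 L^{2}$ ($Z{\left(L \right)} = - 3 \cdot 18 L^{2} = - 54 L^{2}$)
$\left(Z{\left(-53 \right)} + \left(76 - 1940\right)\right) \left(J{\left(-104,-221 \right)} + 29952\right) = \left(- 54 \left(-53\right)^{2} + \left(76 - 1940\right)\right) \left(\frac{1}{-221} + 29952\right) = \left(\left(-54\right) 2809 + \left(76 - 1940\right)\right) \left(- \frac{1}{221} + 29952\right) = \left(-151686 - 1864\right) \frac{6619391}{221} = \left(-153550\right) \frac{6619391}{221} = - \frac{1016407488050}{221}$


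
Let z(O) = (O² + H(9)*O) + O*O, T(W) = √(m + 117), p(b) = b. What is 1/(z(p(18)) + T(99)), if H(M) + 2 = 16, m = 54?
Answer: 100/89981 - √19/269943 ≈ 0.0010952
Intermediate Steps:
H(M) = 14 (H(M) = -2 + 16 = 14)
T(W) = 3*√19 (T(W) = √(54 + 117) = √171 = 3*√19)
z(O) = 2*O² + 14*O (z(O) = (O² + 14*O) + O*O = (O² + 14*O) + O² = 2*O² + 14*O)
1/(z(p(18)) + T(99)) = 1/(2*18*(7 + 18) + 3*√19) = 1/(2*18*25 + 3*√19) = 1/(900 + 3*√19)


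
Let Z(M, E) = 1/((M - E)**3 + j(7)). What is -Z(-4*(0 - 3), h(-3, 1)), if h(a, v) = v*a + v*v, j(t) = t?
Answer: -1/2751 ≈ -0.00036350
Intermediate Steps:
h(a, v) = v**2 + a*v (h(a, v) = a*v + v**2 = v**2 + a*v)
Z(M, E) = 1/(7 + (M - E)**3) (Z(M, E) = 1/((M - E)**3 + 7) = 1/(7 + (M - E)**3))
-Z(-4*(0 - 3), h(-3, 1)) = -(-1)/(-7 + (1*(-3 + 1) - (-4)*(0 - 3))**3) = -(-1)/(-7 + (1*(-2) - (-4)*(-3))**3) = -(-1)/(-7 + (-2 - 1*12)**3) = -(-1)/(-7 + (-2 - 12)**3) = -(-1)/(-7 + (-14)**3) = -(-1)/(-7 - 2744) = -(-1)/(-2751) = -(-1)*(-1)/2751 = -1*1/2751 = -1/2751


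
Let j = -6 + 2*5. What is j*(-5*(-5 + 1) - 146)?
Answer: -504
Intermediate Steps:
j = 4 (j = -6 + 10 = 4)
j*(-5*(-5 + 1) - 146) = 4*(-5*(-5 + 1) - 146) = 4*(-5*(-4) - 146) = 4*(20 - 146) = 4*(-126) = -504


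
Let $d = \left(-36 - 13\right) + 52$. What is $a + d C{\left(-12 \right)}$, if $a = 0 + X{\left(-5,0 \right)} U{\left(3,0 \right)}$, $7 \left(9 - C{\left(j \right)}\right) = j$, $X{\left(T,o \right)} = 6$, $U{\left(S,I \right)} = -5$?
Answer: $\frac{15}{7} \approx 2.1429$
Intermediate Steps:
$C{\left(j \right)} = 9 - \frac{j}{7}$
$a = -30$ ($a = 0 + 6 \left(-5\right) = 0 - 30 = -30$)
$d = 3$ ($d = -49 + 52 = 3$)
$a + d C{\left(-12 \right)} = -30 + 3 \left(9 - - \frac{12}{7}\right) = -30 + 3 \left(9 + \frac{12}{7}\right) = -30 + 3 \cdot \frac{75}{7} = -30 + \frac{225}{7} = \frac{15}{7}$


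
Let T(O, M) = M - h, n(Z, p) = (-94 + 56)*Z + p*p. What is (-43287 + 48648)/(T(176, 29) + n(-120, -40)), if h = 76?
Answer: 5361/6113 ≈ 0.87698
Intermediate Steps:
n(Z, p) = p² - 38*Z (n(Z, p) = -38*Z + p² = p² - 38*Z)
T(O, M) = -76 + M (T(O, M) = M - 1*76 = M - 76 = -76 + M)
(-43287 + 48648)/(T(176, 29) + n(-120, -40)) = (-43287 + 48648)/((-76 + 29) + ((-40)² - 38*(-120))) = 5361/(-47 + (1600 + 4560)) = 5361/(-47 + 6160) = 5361/6113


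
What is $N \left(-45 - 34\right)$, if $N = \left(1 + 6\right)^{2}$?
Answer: $-3871$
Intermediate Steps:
$N = 49$ ($N = 7^{2} = 49$)
$N \left(-45 - 34\right) = 49 \left(-45 - 34\right) = 49 \left(-79\right) = -3871$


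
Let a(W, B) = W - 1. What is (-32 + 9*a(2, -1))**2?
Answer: 529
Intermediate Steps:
a(W, B) = -1 + W
(-32 + 9*a(2, -1))**2 = (-32 + 9*(-1 + 2))**2 = (-32 + 9*1)**2 = (-32 + 9)**2 = (-23)**2 = 529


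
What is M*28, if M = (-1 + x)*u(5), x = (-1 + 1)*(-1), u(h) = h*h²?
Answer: -3500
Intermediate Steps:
u(h) = h³
x = 0 (x = 0*(-1) = 0)
M = -125 (M = (-1 + 0)*5³ = -1*125 = -125)
M*28 = -125*28 = -3500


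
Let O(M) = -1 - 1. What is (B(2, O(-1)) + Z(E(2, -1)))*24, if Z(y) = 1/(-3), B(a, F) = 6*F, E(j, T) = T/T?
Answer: -296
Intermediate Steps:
O(M) = -2
E(j, T) = 1
Z(y) = -⅓
(B(2, O(-1)) + Z(E(2, -1)))*24 = (6*(-2) - ⅓)*24 = (-12 - ⅓)*24 = -37/3*24 = -296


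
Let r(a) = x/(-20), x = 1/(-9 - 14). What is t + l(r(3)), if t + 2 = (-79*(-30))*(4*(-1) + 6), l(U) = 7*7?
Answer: 4787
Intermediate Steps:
x = -1/23 (x = 1/(-23) = -1/23 ≈ -0.043478)
r(a) = 1/460 (r(a) = -1/23/(-20) = -1/23*(-1/20) = 1/460)
l(U) = 49
t = 4738 (t = -2 + (-79*(-30))*(4*(-1) + 6) = -2 + 2370*(-4 + 6) = -2 + 2370*2 = -2 + 4740 = 4738)
t + l(r(3)) = 4738 + 49 = 4787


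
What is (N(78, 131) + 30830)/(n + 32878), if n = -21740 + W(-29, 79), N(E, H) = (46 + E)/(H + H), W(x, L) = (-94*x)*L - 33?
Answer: 4038792/29666129 ≈ 0.13614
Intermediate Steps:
W(x, L) = -33 - 94*L*x (W(x, L) = -94*L*x - 33 = -33 - 94*L*x)
N(E, H) = (46 + E)/(2*H) (N(E, H) = (46 + E)/((2*H)) = (46 + E)*(1/(2*H)) = (46 + E)/(2*H))
n = 193581 (n = -21740 + (-33 - 94*79*(-29)) = -21740 + (-33 + 215354) = -21740 + 215321 = 193581)
(N(78, 131) + 30830)/(n + 32878) = ((1/2)*(46 + 78)/131 + 30830)/(193581 + 32878) = ((1/2)*(1/131)*124 + 30830)/226459 = (62/131 + 30830)*(1/226459) = (4038792/131)*(1/226459) = 4038792/29666129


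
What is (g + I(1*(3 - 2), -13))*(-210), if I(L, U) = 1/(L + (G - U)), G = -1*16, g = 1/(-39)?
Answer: 1435/13 ≈ 110.38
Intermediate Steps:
g = -1/39 ≈ -0.025641
G = -16
I(L, U) = 1/(-16 + L - U) (I(L, U) = 1/(L + (-16 - U)) = 1/(-16 + L - U))
(g + I(1*(3 - 2), -13))*(-210) = (-1/39 + 1/(-16 + 1*(3 - 2) - 1*(-13)))*(-210) = (-1/39 + 1/(-16 + 1*1 + 13))*(-210) = (-1/39 + 1/(-16 + 1 + 13))*(-210) = (-1/39 + 1/(-2))*(-210) = (-1/39 - ½)*(-210) = -41/78*(-210) = 1435/13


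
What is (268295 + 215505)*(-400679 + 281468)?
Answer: -57674281800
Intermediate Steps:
(268295 + 215505)*(-400679 + 281468) = 483800*(-119211) = -57674281800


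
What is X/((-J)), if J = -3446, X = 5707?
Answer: 5707/3446 ≈ 1.6561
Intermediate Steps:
X/((-J)) = 5707/((-1*(-3446))) = 5707/3446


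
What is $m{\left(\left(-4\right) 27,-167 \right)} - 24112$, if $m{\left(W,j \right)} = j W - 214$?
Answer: $-6290$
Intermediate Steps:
$m{\left(W,j \right)} = -214 + W j$ ($m{\left(W,j \right)} = W j - 214 = -214 + W j$)
$m{\left(\left(-4\right) 27,-167 \right)} - 24112 = \left(-214 + \left(-4\right) 27 \left(-167\right)\right) - 24112 = \left(-214 - -18036\right) - 24112 = \left(-214 + 18036\right) - 24112 = 17822 - 24112 = -6290$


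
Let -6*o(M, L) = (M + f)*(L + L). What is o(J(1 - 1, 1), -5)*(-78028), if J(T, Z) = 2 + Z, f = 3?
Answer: -780280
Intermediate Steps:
o(M, L) = -L*(3 + M)/3 (o(M, L) = -(M + 3)*(L + L)/6 = -(3 + M)*2*L/6 = -L*(3 + M)/3)
o(J(1 - 1, 1), -5)*(-78028) = -⅓*(-5)*(3 + (2 + 1))*(-78028) = -⅓*(-5)*(3 + 3)*(-78028) = -⅓*(-5)*6*(-78028) = 10*(-78028) = -780280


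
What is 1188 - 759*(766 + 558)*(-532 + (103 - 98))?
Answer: 529591920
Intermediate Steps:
1188 - 759*(766 + 558)*(-532 + (103 - 98)) = 1188 - 1004916*(-532 + 5) = 1188 - 1004916*(-527) = 1188 - 759*(-697748) = 1188 + 529590732 = 529591920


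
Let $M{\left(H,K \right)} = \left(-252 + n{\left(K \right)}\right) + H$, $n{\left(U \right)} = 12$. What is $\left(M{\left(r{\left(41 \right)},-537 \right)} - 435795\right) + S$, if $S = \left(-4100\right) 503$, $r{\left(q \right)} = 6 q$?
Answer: $-2498089$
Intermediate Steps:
$S = -2062300$
$M{\left(H,K \right)} = -240 + H$ ($M{\left(H,K \right)} = \left(-252 + 12\right) + H = -240 + H$)
$\left(M{\left(r{\left(41 \right)},-537 \right)} - 435795\right) + S = \left(\left(-240 + 6 \cdot 41\right) - 435795\right) - 2062300 = \left(\left(-240 + 246\right) - 435795\right) - 2062300 = \left(6 - 435795\right) - 2062300 = -435789 - 2062300 = -2498089$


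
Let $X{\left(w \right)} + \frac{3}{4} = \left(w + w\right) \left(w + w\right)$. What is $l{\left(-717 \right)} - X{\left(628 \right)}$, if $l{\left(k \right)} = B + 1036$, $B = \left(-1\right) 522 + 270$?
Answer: $- \frac{6307005}{4} \approx -1.5768 \cdot 10^{6}$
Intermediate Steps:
$B = -252$ ($B = -522 + 270 = -252$)
$X{\left(w \right)} = - \frac{3}{4} + 4 w^{2}$ ($X{\left(w \right)} = - \frac{3}{4} + \left(w + w\right) \left(w + w\right) = - \frac{3}{4} + 2 w 2 w = - \frac{3}{4} + 4 w^{2}$)
$l{\left(k \right)} = 784$ ($l{\left(k \right)} = -252 + 1036 = 784$)
$l{\left(-717 \right)} - X{\left(628 \right)} = 784 - \left(- \frac{3}{4} + 4 \cdot 628^{2}\right) = 784 - \left(- \frac{3}{4} + 4 \cdot 394384\right) = 784 - \left(- \frac{3}{4} + 1577536\right) = 784 - \frac{6310141}{4} = - \frac{6307005}{4}$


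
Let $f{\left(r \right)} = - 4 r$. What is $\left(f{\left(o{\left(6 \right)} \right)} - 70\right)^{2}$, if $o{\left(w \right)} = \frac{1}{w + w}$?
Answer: $\frac{44521}{9} \approx 4946.8$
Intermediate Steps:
$o{\left(w \right)} = \frac{1}{2 w}$
$\left(f{\left(o{\left(6 \right)} \right)} - 70\right)^{2} = \left(- 4 \frac{1}{2 \cdot 6} - 70\right)^{2} = \left(- 4 \cdot \frac{1}{2} \cdot \frac{1}{6} - 70\right)^{2} = \left(\left(-4\right) \frac{1}{12} - 70\right)^{2} = \left(- \frac{1}{3} - 70\right)^{2} = \left(- \frac{211}{3}\right)^{2} = \frac{44521}{9}$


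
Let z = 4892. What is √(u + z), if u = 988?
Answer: 14*√30 ≈ 76.681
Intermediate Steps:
√(u + z) = √(988 + 4892) = √5880 = 14*√30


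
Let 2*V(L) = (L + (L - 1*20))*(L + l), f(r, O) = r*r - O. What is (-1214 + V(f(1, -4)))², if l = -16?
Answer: 1343281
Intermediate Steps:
f(r, O) = r² - O
V(L) = (-20 + 2*L)*(-16 + L)/2 (V(L) = ((L + (L - 1*20))*(L - 16))/2 = ((L + (L - 20))*(-16 + L))/2 = ((L + (-20 + L))*(-16 + L))/2 = ((-20 + 2*L)*(-16 + L))/2 = (-20 + 2*L)*(-16 + L)/2)
(-1214 + V(f(1, -4)))² = (-1214 + (160 + (1² - 1*(-4))² - 26*(1² - 1*(-4))))² = (-1214 + (160 + (1 + 4)² - 26*(1 + 4)))² = (-1214 + (160 + 5² - 26*5))² = (-1214 + (160 + 25 - 130))² = (-1214 + 55)² = (-1159)² = 1343281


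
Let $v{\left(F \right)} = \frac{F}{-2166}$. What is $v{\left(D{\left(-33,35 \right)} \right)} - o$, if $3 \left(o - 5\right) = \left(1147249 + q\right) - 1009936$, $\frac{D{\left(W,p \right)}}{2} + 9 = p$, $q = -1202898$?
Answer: $\frac{384670744}{1083} \approx 3.5519 \cdot 10^{5}$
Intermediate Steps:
$D{\left(W,p \right)} = -18 + 2 p$
$o = -355190$ ($o = 5 + \frac{\left(1147249 - 1202898\right) - 1009936}{3} = 5 + \frac{-55649 - 1009936}{3} = 5 + \frac{1}{3} \left(-1065585\right) = 5 - 355195 = -355190$)
$v{\left(F \right)} = - \frac{F}{2166}$ ($v{\left(F \right)} = F \left(- \frac{1}{2166}\right) = - \frac{F}{2166}$)
$v{\left(D{\left(-33,35 \right)} \right)} - o = - \frac{-18 + 2 \cdot 35}{2166} - -355190 = - \frac{-18 + 70}{2166} + 355190 = \left(- \frac{1}{2166}\right) 52 + 355190 = - \frac{26}{1083} + 355190 = \frac{384670744}{1083}$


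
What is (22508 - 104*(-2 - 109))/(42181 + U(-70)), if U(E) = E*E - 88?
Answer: 34052/46993 ≈ 0.72462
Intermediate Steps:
U(E) = -88 + E**2 (U(E) = E**2 - 88 = -88 + E**2)
(22508 - 104*(-2 - 109))/(42181 + U(-70)) = (22508 - 104*(-2 - 109))/(42181 + (-88 + (-70)**2)) = (22508 - 104*(-111))/(42181 + (-88 + 4900)) = (22508 + 11544)/(42181 + 4812) = 34052/46993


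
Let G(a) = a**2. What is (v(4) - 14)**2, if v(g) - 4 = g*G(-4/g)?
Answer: 36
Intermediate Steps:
v(g) = 4 + 16/g (v(g) = 4 + g*(-4/g)**2 = 4 + g*(16/g**2) = 4 + 16/g)
(v(4) - 14)**2 = ((4 + 16/4) - 14)**2 = ((4 + 16*(1/4)) - 14)**2 = ((4 + 4) - 14)**2 = (8 - 14)**2 = (-6)**2 = 36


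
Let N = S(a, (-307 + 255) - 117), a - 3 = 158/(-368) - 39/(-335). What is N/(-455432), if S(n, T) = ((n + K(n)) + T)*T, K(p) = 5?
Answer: -1680422601/28072828480 ≈ -0.059859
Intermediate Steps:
a = 165631/61640 (a = 3 + (158/(-368) - 39/(-335)) = 3 + (158*(-1/368) - 39*(-1/335)) = 3 + (-79/184 + 39/335) = 3 - 19289/61640 = 165631/61640 ≈ 2.6871)
S(n, T) = T*(5 + T + n) (S(n, T) = ((n + 5) + T)*T = ((5 + n) + T)*T = (5 + T + n)*T = T*(5 + T + n))
N = 1680422601/61640 (N = ((-307 + 255) - 117)*(5 + ((-307 + 255) - 117) + 165631/61640) = (-52 - 117)*(5 + (-52 - 117) + 165631/61640) = -169*(5 - 169 + 165631/61640) = -169*(-9943329/61640) = 1680422601/61640 ≈ 27262.)
N/(-455432) = (1680422601/61640)/(-455432) = (1680422601/61640)*(-1/455432) = -1680422601/28072828480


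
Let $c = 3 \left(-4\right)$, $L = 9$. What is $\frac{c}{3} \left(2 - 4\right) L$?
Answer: $72$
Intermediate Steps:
$c = -12$
$\frac{c}{3} \left(2 - 4\right) L = - \frac{12}{3} \left(2 - 4\right) 9 = \left(-12\right) \frac{1}{3} \left(-2\right) 9 = \left(-4\right) \left(-2\right) 9 = 8 \cdot 9 = 72$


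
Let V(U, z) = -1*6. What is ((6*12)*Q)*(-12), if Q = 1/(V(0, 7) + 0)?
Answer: 144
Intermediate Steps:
V(U, z) = -6
Q = -1/6 (Q = 1/(-6 + 0) = 1/(-6) = -1/6 ≈ -0.16667)
((6*12)*Q)*(-12) = ((6*12)*(-1/6))*(-12) = (72*(-1/6))*(-12) = -12*(-12) = 144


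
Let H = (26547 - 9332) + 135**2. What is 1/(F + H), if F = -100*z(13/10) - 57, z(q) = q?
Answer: 1/35253 ≈ 2.8366e-5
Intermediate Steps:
F = -187 (F = -1300/10 - 57 = -100*13/10 - 57 = -130 - 57 = -187)
H = 35440 (H = 17215 + 18225 = 35440)
1/(F + H) = 1/(-187 + 35440) = 1/35253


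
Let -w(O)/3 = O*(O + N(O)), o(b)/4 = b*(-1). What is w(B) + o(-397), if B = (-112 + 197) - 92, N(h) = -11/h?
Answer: 1474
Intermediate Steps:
o(b) = -4*b (o(b) = 4*(b*(-1)) = 4*(-b) = -4*b)
B = -7 (B = 85 - 92 = -7)
w(O) = -3*O*(O - 11/O)
w(B) + o(-397) = (33 - 3*(-7)²) - 4*(-397) = (33 - 3*49) + 1588 = (33 - 147) + 1588 = -114 + 1588 = 1474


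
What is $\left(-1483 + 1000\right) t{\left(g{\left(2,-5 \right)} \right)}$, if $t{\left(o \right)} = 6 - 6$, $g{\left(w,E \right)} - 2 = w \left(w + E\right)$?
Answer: $0$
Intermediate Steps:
$g{\left(w,E \right)} = 2 + w \left(E + w\right)$ ($g{\left(w,E \right)} = 2 + w \left(w + E\right) = 2 + w \left(E + w\right)$)
$t{\left(o \right)} = 0$ ($t{\left(o \right)} = 6 - 6 = 0$)
$\left(-1483 + 1000\right) t{\left(g{\left(2,-5 \right)} \right)} = \left(-1483 + 1000\right) 0 = \left(-483\right) 0 = 0$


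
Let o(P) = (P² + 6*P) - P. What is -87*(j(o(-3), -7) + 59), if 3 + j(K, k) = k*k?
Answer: -9135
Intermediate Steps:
o(P) = P² + 5*P
j(K, k) = -3 + k² (j(K, k) = -3 + k*k = -3 + k²)
-87*(j(o(-3), -7) + 59) = -87*((-3 + (-7)²) + 59) = -87*((-3 + 49) + 59) = -87*(46 + 59) = -87*105 = -9135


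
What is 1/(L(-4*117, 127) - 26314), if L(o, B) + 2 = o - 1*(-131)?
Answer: -1/26653 ≈ -3.7519e-5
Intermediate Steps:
L(o, B) = 129 + o (L(o, B) = -2 + (o - 1*(-131)) = -2 + (o + 131) = -2 + (131 + o) = 129 + o)
1/(L(-4*117, 127) - 26314) = 1/((129 - 4*117) - 26314) = 1/((129 - 468) - 26314) = 1/(-339 - 26314) = 1/(-26653) = -1/26653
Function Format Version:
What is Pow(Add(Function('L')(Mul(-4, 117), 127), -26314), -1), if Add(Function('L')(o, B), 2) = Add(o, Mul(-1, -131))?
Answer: Rational(-1, 26653) ≈ -3.7519e-5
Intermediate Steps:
Function('L')(o, B) = Add(129, o) (Function('L')(o, B) = Add(-2, Add(o, Mul(-1, -131))) = Add(-2, Add(o, 131)) = Add(-2, Add(131, o)) = Add(129, o))
Pow(Add(Function('L')(Mul(-4, 117), 127), -26314), -1) = Pow(Add(Add(129, Mul(-4, 117)), -26314), -1) = Pow(Add(Add(129, -468), -26314), -1) = Pow(Add(-339, -26314), -1) = Pow(-26653, -1) = Rational(-1, 26653)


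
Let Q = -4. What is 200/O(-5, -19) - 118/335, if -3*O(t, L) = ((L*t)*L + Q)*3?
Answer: -2186/9045 ≈ -0.24168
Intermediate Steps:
O(t, L) = 4 - t*L² (O(t, L) = -((L*t)*L - 4)*3/3 = -(t*L² - 4)*3/3 = -(-4 + t*L²)*3/3 = -(-12 + 3*t*L²)/3 = 4 - t*L²)
200/O(-5, -19) - 118/335 = 200/(4 - 1*(-5)*(-19)²) - 118/335 = 200/(4 - 1*(-5)*361) - 118*1/335 = 200/(4 + 1805) - 118/335 = 200/1809 - 118/335 = -2186/9045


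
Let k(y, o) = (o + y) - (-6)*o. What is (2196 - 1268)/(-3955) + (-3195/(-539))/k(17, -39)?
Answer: -20097911/77960960 ≈ -0.25779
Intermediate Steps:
k(y, o) = y + 7*o (k(y, o) = (o + y) + 6*o = y + 7*o)
(2196 - 1268)/(-3955) + (-3195/(-539))/k(17, -39) = (2196 - 1268)/(-3955) + (-3195/(-539))/(17 + 7*(-39)) = 928*(-1/3955) + (-3195*(-1/539))/(17 - 273) = -928/3955 + (3195/539)/(-256) = -928/3955 + (3195/539)*(-1/256) = -928/3955 - 3195/137984 = -20097911/77960960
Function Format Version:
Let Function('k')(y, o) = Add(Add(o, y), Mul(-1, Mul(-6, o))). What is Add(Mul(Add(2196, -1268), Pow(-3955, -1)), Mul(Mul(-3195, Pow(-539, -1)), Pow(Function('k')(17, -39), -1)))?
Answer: Rational(-20097911, 77960960) ≈ -0.25779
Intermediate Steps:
Function('k')(y, o) = Add(y, Mul(7, o)) (Function('k')(y, o) = Add(Add(o, y), Mul(6, o)) = Add(y, Mul(7, o)))
Add(Mul(Add(2196, -1268), Pow(-3955, -1)), Mul(Mul(-3195, Pow(-539, -1)), Pow(Function('k')(17, -39), -1))) = Add(Mul(Add(2196, -1268), Pow(-3955, -1)), Mul(Mul(-3195, Pow(-539, -1)), Pow(Add(17, Mul(7, -39)), -1))) = Add(Mul(928, Rational(-1, 3955)), Mul(Mul(-3195, Rational(-1, 539)), Pow(Add(17, -273), -1))) = Add(Rational(-928, 3955), Mul(Rational(3195, 539), Pow(-256, -1))) = Add(Rational(-928, 3955), Mul(Rational(3195, 539), Rational(-1, 256))) = Add(Rational(-928, 3955), Rational(-3195, 137984)) = Rational(-20097911, 77960960)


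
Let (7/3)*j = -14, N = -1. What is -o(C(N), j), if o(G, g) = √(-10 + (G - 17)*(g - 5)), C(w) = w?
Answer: -2*√47 ≈ -13.711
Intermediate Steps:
j = -6 (j = (3/7)*(-14) = -6)
o(G, g) = √(-10 + (-17 + G)*(-5 + g))
-o(C(N), j) = -√(75 - 17*(-6) - 5*(-1) - 1*(-6)) = -√(75 + 102 + 5 + 6) = -√188 = -2*√47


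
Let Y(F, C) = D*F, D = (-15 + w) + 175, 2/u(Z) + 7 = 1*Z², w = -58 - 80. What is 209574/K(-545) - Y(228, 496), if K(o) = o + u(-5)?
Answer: -13242315/2452 ≈ -5400.6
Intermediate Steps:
w = -138
u(Z) = 2/(-7 + Z²) (u(Z) = 2/(-7 + 1*Z²) = 2/(-7 + Z²))
D = 22 (D = (-15 - 138) + 175 = -153 + 175 = 22)
K(o) = ⅑ + o (K(o) = o + 2/(-7 + (-5)²) = o + 2/(-7 + 25) = o + 2/18 = o + 2*(1/18) = o + ⅑ = ⅑ + o)
Y(F, C) = 22*F
209574/K(-545) - Y(228, 496) = 209574/(⅑ - 545) - 22*228 = 209574/(-4904/9) - 1*5016 = 209574*(-9/4904) - 5016 = -943083/2452 - 5016 = -13242315/2452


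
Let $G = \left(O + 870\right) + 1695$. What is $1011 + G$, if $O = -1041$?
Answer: $2535$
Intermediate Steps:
$G = 1524$ ($G = \left(-1041 + 870\right) + 1695 = -171 + 1695 = 1524$)
$1011 + G = 1011 + 1524 = 2535$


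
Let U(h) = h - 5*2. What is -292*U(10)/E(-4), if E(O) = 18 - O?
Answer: 0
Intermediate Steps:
U(h) = -10 + h (U(h) = h - 10 = -10 + h)
-292*U(10)/E(-4) = -292*(-10 + 10)/(18 - 1*(-4)) = -0/(18 + 4) = -0/22 = -292*0 = 0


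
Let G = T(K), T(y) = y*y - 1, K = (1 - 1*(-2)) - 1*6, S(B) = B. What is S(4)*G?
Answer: 32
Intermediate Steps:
K = -3 (K = (1 + 2) - 6 = 3 - 6 = -3)
T(y) = -1 + y² (T(y) = y² - 1 = -1 + y²)
G = 8 (G = -1 + (-3)² = -1 + 9 = 8)
S(4)*G = 4*8 = 32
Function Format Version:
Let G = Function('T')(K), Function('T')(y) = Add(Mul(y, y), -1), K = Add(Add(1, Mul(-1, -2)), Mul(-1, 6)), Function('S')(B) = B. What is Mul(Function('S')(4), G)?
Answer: 32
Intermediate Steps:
K = -3 (K = Add(Add(1, 2), -6) = Add(3, -6) = -3)
Function('T')(y) = Add(-1, Pow(y, 2)) (Function('T')(y) = Add(Pow(y, 2), -1) = Add(-1, Pow(y, 2)))
G = 8 (G = Add(-1, Pow(-3, 2)) = Add(-1, 9) = 8)
Mul(Function('S')(4), G) = Mul(4, 8) = 32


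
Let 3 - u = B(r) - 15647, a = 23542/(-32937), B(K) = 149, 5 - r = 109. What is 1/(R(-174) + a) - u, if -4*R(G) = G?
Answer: -43688495061/2818435 ≈ -15501.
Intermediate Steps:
r = -104 (r = 5 - 1*109 = 5 - 109 = -104)
R(G) = -G/4
a = -23542/32937 (a = 23542*(-1/32937) = -23542/32937 ≈ -0.71476)
u = 15501 (u = 3 - (149 - 15647) = 3 - 1*(-15498) = 3 + 15498 = 15501)
1/(R(-174) + a) - u = 1/(-¼*(-174) - 23542/32937) - 1*15501 = 1/(87/2 - 23542/32937) - 15501 = 1/(2818435/65874) - 15501 = 65874/2818435 - 15501 = -43688495061/2818435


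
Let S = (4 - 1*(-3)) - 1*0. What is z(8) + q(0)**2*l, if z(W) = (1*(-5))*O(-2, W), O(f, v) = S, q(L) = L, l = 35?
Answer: -35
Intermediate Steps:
S = 7 (S = (4 + 3) + 0 = 7 + 0 = 7)
O(f, v) = 7
z(W) = -35 (z(W) = (1*(-5))*7 = -5*7 = -35)
z(8) + q(0)**2*l = -35 + 0**2*35 = -35 + 0*35 = -35 + 0 = -35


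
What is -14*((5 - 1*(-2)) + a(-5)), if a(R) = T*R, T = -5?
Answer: -448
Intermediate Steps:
a(R) = -5*R
-14*((5 - 1*(-2)) + a(-5)) = -14*((5 - 1*(-2)) - 5*(-5)) = -14*((5 + 2) + 25) = -14*(7 + 25) = -14*32 = -448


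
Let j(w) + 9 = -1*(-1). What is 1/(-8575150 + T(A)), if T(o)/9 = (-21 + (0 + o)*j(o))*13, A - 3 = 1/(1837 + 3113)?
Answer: -275/2359614177 ≈ -1.1654e-7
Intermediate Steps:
j(w) = -8 (j(w) = -9 - 1*(-1) = -9 + 1 = -8)
A = 14851/4950 (A = 3 + 1/(1837 + 3113) = 3 + 1/4950 = 14851/4950 ≈ 3.0002)
T(o) = -2457 - 936*o (T(o) = 9*((-21 + (0 + o)*(-8))*13) = 9*((-21 + o*(-8))*13) = 9*((-21 - 8*o)*13) = 9*(-273 - 104*o) = -2457 - 936*o)
1/(-8575150 + T(A)) = 1/(-8575150 + (-2457 - 936*14851/4950)) = 1/(-8575150 + (-2457 - 772252/275)) = 1/(-8575150 - 1447927/275) = 1/(-2359614177/275) = -275/2359614177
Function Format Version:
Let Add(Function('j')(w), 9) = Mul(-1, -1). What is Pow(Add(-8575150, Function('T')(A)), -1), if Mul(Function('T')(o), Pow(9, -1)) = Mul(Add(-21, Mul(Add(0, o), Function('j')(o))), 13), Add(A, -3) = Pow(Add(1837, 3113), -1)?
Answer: Rational(-275, 2359614177) ≈ -1.1654e-7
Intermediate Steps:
Function('j')(w) = -8 (Function('j')(w) = Add(-9, Mul(-1, -1)) = Add(-9, 1) = -8)
A = Rational(14851, 4950) (A = Add(3, Pow(Add(1837, 3113), -1)) = Add(3, Pow(4950, -1)) = Add(3, Rational(1, 4950)) = Rational(14851, 4950) ≈ 3.0002)
Function('T')(o) = Add(-2457, Mul(-936, o)) (Function('T')(o) = Mul(9, Mul(Add(-21, Mul(Add(0, o), -8)), 13)) = Mul(9, Mul(Add(-21, Mul(o, -8)), 13)) = Mul(9, Mul(Add(-21, Mul(-8, o)), 13)) = Mul(9, Add(-273, Mul(-104, o))) = Add(-2457, Mul(-936, o)))
Pow(Add(-8575150, Function('T')(A)), -1) = Pow(Add(-8575150, Add(-2457, Mul(-936, Rational(14851, 4950)))), -1) = Pow(Add(-8575150, Add(-2457, Rational(-772252, 275))), -1) = Pow(Add(-8575150, Rational(-1447927, 275)), -1) = Pow(Rational(-2359614177, 275), -1) = Rational(-275, 2359614177)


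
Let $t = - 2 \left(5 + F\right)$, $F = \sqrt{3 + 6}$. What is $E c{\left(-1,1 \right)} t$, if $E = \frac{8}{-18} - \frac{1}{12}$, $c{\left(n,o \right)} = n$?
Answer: $- \frac{76}{9} \approx -8.4444$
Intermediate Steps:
$F = 3$ ($F = \sqrt{9} = 3$)
$E = - \frac{19}{36}$ ($E = 8 \left(- \frac{1}{18}\right) - \frac{1}{12} = - \frac{4}{9} - \frac{1}{12} = - \frac{19}{36} \approx -0.52778$)
$t = -16$ ($t = - 2 \left(5 + 3\right) = \left(-2\right) 8 = -16$)
$E c{\left(-1,1 \right)} t = \left(- \frac{19}{36}\right) \left(-1\right) \left(-16\right) = \frac{19}{36} \left(-16\right) = - \frac{76}{9}$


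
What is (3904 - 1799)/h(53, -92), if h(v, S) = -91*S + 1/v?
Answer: 111565/443717 ≈ 0.25143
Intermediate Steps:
h(v, S) = 1/v - 91*S
(3904 - 1799)/h(53, -92) = (3904 - 1799)/(1/53 - 91*(-92)) = 2105/(1/53 + 8372) = 2105/(443717/53) = 2105*(53/443717) = 111565/443717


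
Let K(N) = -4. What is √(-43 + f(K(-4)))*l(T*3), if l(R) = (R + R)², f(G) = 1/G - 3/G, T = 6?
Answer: 648*I*√170 ≈ 8448.9*I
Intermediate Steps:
f(G) = -2/G (f(G) = 1/G - 3/G = -2/G)
l(R) = 4*R² (l(R) = (2*R)² = 4*R²)
√(-43 + f(K(-4)))*l(T*3) = √(-43 - 2/(-4))*(4*(6*3)²) = √(-43 - 2*(-¼))*(4*18²) = √(-43 + ½)*(4*324) = √(-85/2)*1296 = (I*√170/2)*1296 = 648*I*√170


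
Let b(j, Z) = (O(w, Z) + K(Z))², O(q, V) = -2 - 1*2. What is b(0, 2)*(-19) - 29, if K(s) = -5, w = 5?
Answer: -1568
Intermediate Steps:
O(q, V) = -4 (O(q, V) = -2 - 2 = -4)
b(j, Z) = 81 (b(j, Z) = (-4 - 5)² = (-9)² = 81)
b(0, 2)*(-19) - 29 = 81*(-19) - 29 = -1539 - 29 = -1568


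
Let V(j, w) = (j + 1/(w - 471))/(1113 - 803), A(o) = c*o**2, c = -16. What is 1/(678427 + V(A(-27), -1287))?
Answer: 544980/369708641147 ≈ 1.4741e-6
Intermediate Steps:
A(o) = -16*o**2
V(j, w) = j/310 + 1/(310*(-471 + w)) (V(j, w) = (j + 1/(-471 + w))/310 = (j + 1/(-471 + w))*(1/310) = j/310 + 1/(310*(-471 + w)))
1/(678427 + V(A(-27), -1287)) = 1/(678427 + (1 - (-7536)*(-27)**2 - 16*(-27)**2*(-1287))/(310*(-471 - 1287))) = 1/(678427 + (1/310)*(1 - (-7536)*729 - 16*729*(-1287))/(-1758)) = 1/(678427 + (1/310)*(-1/1758)*(1 - 471*(-11664) - 11664*(-1287))) = 1/(678427 + (1/310)*(-1/1758)*(1 + 5493744 + 15011568)) = 1/(678427 + (1/310)*(-1/1758)*20505313) = 1/(678427 - 20505313/544980) = 1/(369708641147/544980) = 544980/369708641147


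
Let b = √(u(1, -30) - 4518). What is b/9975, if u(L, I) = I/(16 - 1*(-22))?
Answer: I*√1631283/189525 ≈ 0.006739*I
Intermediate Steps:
u(L, I) = I/38 (u(L, I) = I/(16 + 22) = I/38)
b = I*√1631283/19 (b = √((1/38)*(-30) - 4518) = √(-15/19 - 4518) = √(-85857/19) = I*√1631283/19 ≈ 67.222*I)
b/9975 = (I*√1631283/19)/9975 = (I*√1631283/19)*(1/9975) = I*√1631283/189525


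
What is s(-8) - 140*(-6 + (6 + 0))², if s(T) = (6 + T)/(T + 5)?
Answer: ⅔ ≈ 0.66667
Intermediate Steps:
s(T) = (6 + T)/(5 + T)
s(-8) - 140*(-6 + (6 + 0))² = (6 - 8)/(5 - 8) - 140*(-6 + (6 + 0))² = -2/(-3) - 140*(-6 + 6)² = -⅓*(-2) - 140*0² = ⅔ - 140*0 = ⅔ + 0 = ⅔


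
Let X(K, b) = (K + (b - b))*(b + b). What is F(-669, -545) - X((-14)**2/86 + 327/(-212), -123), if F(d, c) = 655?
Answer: 3811435/4558 ≈ 836.21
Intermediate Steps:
X(K, b) = 2*K*b (X(K, b) = (K + 0)*(2*b) = K*(2*b) = 2*K*b)
F(-669, -545) - X((-14)**2/86 + 327/(-212), -123) = 655 - 2*((-14)**2/86 + 327/(-212))*(-123) = 655 - 2*(196*(1/86) + 327*(-1/212))*(-123) = 655 - 2*(98/43 - 327/212)*(-123) = 655 - 2*6715*(-123)/9116 = 655 - 1*(-825945/4558) = 655 + 825945/4558 = 3811435/4558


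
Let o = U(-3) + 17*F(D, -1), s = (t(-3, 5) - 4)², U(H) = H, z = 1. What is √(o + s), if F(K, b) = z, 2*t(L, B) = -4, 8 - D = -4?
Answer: 5*√2 ≈ 7.0711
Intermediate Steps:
D = 12 (D = 8 - 1*(-4) = 8 + 4 = 12)
t(L, B) = -2 (t(L, B) = (½)*(-4) = -2)
s = 36 (s = (-2 - 4)² = (-6)² = 36)
F(K, b) = 1
o = 14 (o = -3 + 17*1 = -3 + 17 = 14)
√(o + s) = √(14 + 36) = √50 = 5*√2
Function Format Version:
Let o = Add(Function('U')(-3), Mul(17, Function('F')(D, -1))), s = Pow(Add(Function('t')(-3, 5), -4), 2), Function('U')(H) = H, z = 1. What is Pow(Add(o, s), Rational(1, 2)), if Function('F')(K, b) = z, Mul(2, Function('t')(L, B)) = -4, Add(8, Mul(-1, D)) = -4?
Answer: Mul(5, Pow(2, Rational(1, 2))) ≈ 7.0711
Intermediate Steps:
D = 12 (D = Add(8, Mul(-1, -4)) = Add(8, 4) = 12)
Function('t')(L, B) = -2 (Function('t')(L, B) = Mul(Rational(1, 2), -4) = -2)
s = 36 (s = Pow(Add(-2, -4), 2) = Pow(-6, 2) = 36)
Function('F')(K, b) = 1
o = 14 (o = Add(-3, Mul(17, 1)) = Add(-3, 17) = 14)
Pow(Add(o, s), Rational(1, 2)) = Pow(Add(14, 36), Rational(1, 2)) = Pow(50, Rational(1, 2)) = Mul(5, Pow(2, Rational(1, 2)))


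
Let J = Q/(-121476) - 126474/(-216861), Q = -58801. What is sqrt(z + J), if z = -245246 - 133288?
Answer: I*sqrt(7297011769260765079579839)/4390567806 ≈ 615.25*I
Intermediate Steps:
z = -378534
J = 9371733095/8781135612 (J = -58801/(-121476) - 126474/(-216861) = -58801*(-1/121476) - 126474*(-1/216861) = 58801/121476 + 42158/72287 = 9371733095/8781135612 ≈ 1.0673)
sqrt(z + J) = sqrt(-378534 + 9371733095/8781135612) = sqrt(-3323949016019713/8781135612) = I*sqrt(7297011769260765079579839)/4390567806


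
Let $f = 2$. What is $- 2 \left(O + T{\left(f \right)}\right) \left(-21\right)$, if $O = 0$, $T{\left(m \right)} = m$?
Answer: $84$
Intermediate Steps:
$- 2 \left(O + T{\left(f \right)}\right) \left(-21\right) = - 2 \left(0 + 2\right) \left(-21\right) = \left(-2\right) 2 \left(-21\right) = \left(-4\right) \left(-21\right) = 84$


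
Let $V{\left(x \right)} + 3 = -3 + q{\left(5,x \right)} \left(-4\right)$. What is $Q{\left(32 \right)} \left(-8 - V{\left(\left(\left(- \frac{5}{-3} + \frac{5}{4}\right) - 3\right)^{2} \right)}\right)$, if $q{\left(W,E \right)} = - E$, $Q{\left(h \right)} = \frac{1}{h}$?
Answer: $- \frac{73}{1152} \approx -0.063368$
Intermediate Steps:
$V{\left(x \right)} = -6 + 4 x$ ($V{\left(x \right)} = -3 + \left(-3 + - x \left(-4\right)\right) = -3 + \left(-3 + 4 x\right) = -6 + 4 x$)
$Q{\left(32 \right)} \left(-8 - V{\left(\left(\left(- \frac{5}{-3} + \frac{5}{4}\right) - 3\right)^{2} \right)}\right) = \frac{-8 - \left(-6 + 4 \left(\left(- \frac{5}{-3} + \frac{5}{4}\right) - 3\right)^{2}\right)}{32} = \frac{-8 - \left(-6 + 4 \left(\left(\left(-5\right) \left(- \frac{1}{3}\right) + 5 \cdot \frac{1}{4}\right) - 3\right)^{2}\right)}{32} = \frac{-8 - \left(-6 + 4 \left(\left(\frac{5}{3} + \frac{5}{4}\right) - 3\right)^{2}\right)}{32} = \frac{-8 - \left(-6 + 4 \left(\frac{35}{12} - 3\right)^{2}\right)}{32} = \frac{-8 - \left(-6 + 4 \left(- \frac{1}{12}\right)^{2}\right)}{32} = \frac{-8 - \left(-6 + 4 \cdot \frac{1}{144}\right)}{32} = \frac{-8 - \left(-6 + \frac{1}{36}\right)}{32} = \frac{-8 - - \frac{215}{36}}{32} = \frac{-8 + \frac{215}{36}}{32} = \frac{1}{32} \left(- \frac{73}{36}\right) = - \frac{73}{1152}$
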